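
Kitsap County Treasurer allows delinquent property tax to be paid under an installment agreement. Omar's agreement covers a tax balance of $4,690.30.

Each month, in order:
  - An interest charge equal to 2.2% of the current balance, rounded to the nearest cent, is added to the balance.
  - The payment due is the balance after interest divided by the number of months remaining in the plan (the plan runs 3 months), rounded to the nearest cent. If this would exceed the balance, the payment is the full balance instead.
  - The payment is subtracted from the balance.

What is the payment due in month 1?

Month 1: opening $4,690.30; interest $103.19 → $4,793.49; payment $1,597.83; balance $3,195.66

$1,597.83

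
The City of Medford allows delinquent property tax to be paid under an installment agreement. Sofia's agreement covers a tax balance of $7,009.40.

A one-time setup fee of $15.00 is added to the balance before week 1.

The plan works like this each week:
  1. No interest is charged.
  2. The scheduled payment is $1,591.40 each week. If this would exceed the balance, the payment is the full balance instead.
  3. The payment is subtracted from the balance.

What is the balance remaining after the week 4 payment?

$658.80

Week 1: $7,024.40 − $1,591.40 → $5,433.00
Week 2: $5,433.00 − $1,591.40 → $3,841.60
Week 3: $3,841.60 − $1,591.40 → $2,250.20
Week 4: $2,250.20 − $1,591.40 → $658.80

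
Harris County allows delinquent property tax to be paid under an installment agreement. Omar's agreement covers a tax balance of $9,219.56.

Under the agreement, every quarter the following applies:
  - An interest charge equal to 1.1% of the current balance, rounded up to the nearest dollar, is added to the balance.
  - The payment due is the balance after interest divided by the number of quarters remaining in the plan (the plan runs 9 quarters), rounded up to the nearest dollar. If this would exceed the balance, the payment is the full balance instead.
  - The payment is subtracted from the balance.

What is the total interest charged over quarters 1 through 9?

$527.00

# | Opening | Interest | Payment | End bal
1 | $9,219.56 | $102.00 | $1,036.00 | $8,285.56
2 | $8,285.56 | $92.00 | $1,048.00 | $7,329.56
3 | $7,329.56 | $81.00 | $1,059.00 | $6,351.56
4 | $6,351.56 | $70.00 | $1,071.00 | $5,350.56
5 | $5,350.56 | $59.00 | $1,082.00 | $4,327.56
6 | $4,327.56 | $48.00 | $1,094.00 | $3,281.56
7 | $3,281.56 | $37.00 | $1,107.00 | $2,211.56
8 | $2,211.56 | $25.00 | $1,119.00 | $1,117.56
9 | $1,117.56 | $13.00 | $1,130.56 | $0.00
Total interest: $102.00 + $92.00 + $81.00 + $70.00 + $59.00 + $48.00 + $37.00 + $25.00 + $13.00 = $527.00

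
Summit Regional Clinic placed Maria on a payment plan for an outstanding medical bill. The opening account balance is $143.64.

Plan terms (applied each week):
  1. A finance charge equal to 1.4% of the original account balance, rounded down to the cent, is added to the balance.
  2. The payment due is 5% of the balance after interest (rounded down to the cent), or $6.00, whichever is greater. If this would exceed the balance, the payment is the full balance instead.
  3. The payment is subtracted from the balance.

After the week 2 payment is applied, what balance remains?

Week 1: opening $143.64; interest $2.01 → $145.65; payment $7.28; balance $138.37
Week 2: opening $138.37; interest $2.01 → $140.38; payment $7.01; balance $133.37

$133.37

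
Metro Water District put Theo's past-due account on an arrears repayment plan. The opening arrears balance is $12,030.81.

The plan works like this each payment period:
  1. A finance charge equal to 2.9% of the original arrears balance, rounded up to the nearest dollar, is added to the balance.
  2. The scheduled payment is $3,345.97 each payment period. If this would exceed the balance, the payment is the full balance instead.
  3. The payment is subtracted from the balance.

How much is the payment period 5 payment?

# | Opening | Interest | Payment | End bal
1 | $12,030.81 | $349.00 | $3,345.97 | $9,033.84
2 | $9,033.84 | $349.00 | $3,345.97 | $6,036.87
3 | $6,036.87 | $349.00 | $3,345.97 | $3,039.90
4 | $3,039.90 | $349.00 | $3,345.97 | $42.93
5 | $42.93 | $349.00 | $391.93 | $0.00

$391.93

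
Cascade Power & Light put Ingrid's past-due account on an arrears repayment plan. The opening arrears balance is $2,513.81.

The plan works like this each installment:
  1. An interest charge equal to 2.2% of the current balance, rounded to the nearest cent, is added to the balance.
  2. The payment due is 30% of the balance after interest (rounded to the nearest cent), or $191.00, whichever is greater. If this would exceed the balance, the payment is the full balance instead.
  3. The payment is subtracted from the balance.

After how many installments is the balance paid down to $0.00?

Installment 1: opening $2,513.81; interest $55.30 → $2,569.11; payment $770.73; balance $1,798.38
Installment 2: opening $1,798.38; interest $39.56 → $1,837.94; payment $551.38; balance $1,286.56
Installment 3: opening $1,286.56; interest $28.30 → $1,314.86; payment $394.46; balance $920.40
Installment 4: opening $920.40; interest $20.25 → $940.65; payment $282.20; balance $658.45
Installment 5: opening $658.45; interest $14.49 → $672.94; payment $201.88; balance $471.06
Installment 6: opening $471.06; interest $10.36 → $481.42; payment $191.00; balance $290.42
Installment 7: opening $290.42; interest $6.39 → $296.81; payment $191.00; balance $105.81
Installment 8: opening $105.81; interest $2.33 → $108.14; payment $108.14; balance $0.00
Balance reaches $0.00 in installment 8.

8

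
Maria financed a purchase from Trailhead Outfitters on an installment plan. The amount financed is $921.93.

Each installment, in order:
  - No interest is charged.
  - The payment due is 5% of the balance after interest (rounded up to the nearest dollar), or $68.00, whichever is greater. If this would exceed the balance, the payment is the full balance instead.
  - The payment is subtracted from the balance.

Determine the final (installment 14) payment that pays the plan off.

# | Opening | Payment | End bal
1 | $921.93 | $68.00 | $853.93
2 | $853.93 | $68.00 | $785.93
3 | $785.93 | $68.00 | $717.93
4 | $717.93 | $68.00 | $649.93
5 | $649.93 | $68.00 | $581.93
6 | $581.93 | $68.00 | $513.93
7 | $513.93 | $68.00 | $445.93
8 | $445.93 | $68.00 | $377.93
9 | $377.93 | $68.00 | $309.93
10 | $309.93 | $68.00 | $241.93
11 | $241.93 | $68.00 | $173.93
12 | $173.93 | $68.00 | $105.93
13 | $105.93 | $68.00 | $37.93
14 | $37.93 | $37.93 | $0.00

$37.93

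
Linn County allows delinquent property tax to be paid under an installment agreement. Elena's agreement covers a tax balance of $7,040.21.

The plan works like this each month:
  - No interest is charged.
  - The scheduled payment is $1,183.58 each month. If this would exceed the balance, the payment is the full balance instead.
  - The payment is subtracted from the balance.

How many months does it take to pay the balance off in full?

6

# | Opening | Payment | End bal
1 | $7,040.21 | $1,183.58 | $5,856.63
2 | $5,856.63 | $1,183.58 | $4,673.05
3 | $4,673.05 | $1,183.58 | $3,489.47
4 | $3,489.47 | $1,183.58 | $2,305.89
5 | $2,305.89 | $1,183.58 | $1,122.31
6 | $1,122.31 | $1,122.31 | $0.00
Balance reaches $0.00 in month 6.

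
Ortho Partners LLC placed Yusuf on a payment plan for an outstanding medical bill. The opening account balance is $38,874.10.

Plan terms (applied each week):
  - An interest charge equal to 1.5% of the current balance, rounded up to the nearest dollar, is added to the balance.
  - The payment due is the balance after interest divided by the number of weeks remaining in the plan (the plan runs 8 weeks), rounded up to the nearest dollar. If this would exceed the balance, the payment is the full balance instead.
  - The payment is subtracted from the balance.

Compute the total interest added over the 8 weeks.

$2,722.00

Week 1: $38,874.10 +$584.00 interest = $39,458.10; pay $4,933.00 → $34,525.10
Week 2: $34,525.10 +$518.00 interest = $35,043.10; pay $5,007.00 → $30,036.10
Week 3: $30,036.10 +$451.00 interest = $30,487.10; pay $5,082.00 → $25,405.10
Week 4: $25,405.10 +$382.00 interest = $25,787.10; pay $5,158.00 → $20,629.10
Week 5: $20,629.10 +$310.00 interest = $20,939.10; pay $5,235.00 → $15,704.10
Week 6: $15,704.10 +$236.00 interest = $15,940.10; pay $5,314.00 → $10,626.10
Week 7: $10,626.10 +$160.00 interest = $10,786.10; pay $5,394.00 → $5,392.10
Week 8: $5,392.10 +$81.00 interest = $5,473.10; pay $5,473.10 → $0.00
Total interest: $584.00 + $518.00 + $451.00 + $382.00 + $310.00 + $236.00 + $160.00 + $81.00 = $2,722.00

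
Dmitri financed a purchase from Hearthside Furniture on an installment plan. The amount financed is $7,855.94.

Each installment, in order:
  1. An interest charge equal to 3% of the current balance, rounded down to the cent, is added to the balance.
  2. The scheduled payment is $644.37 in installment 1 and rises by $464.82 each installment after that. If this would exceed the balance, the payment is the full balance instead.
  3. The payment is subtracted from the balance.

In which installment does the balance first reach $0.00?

Installment 1: opening $7,855.94; interest $235.67 → $8,091.61; payment $644.37; balance $7,447.24
Installment 2: opening $7,447.24; interest $223.41 → $7,670.65; payment $1,109.19; balance $6,561.46
Installment 3: opening $6,561.46; interest $196.84 → $6,758.30; payment $1,574.01; balance $5,184.29
Installment 4: opening $5,184.29; interest $155.52 → $5,339.81; payment $2,038.83; balance $3,300.98
Installment 5: opening $3,300.98; interest $99.02 → $3,400.00; payment $2,503.65; balance $896.35
Installment 6: opening $896.35; interest $26.89 → $923.24; payment $923.24; balance $0.00
Balance reaches $0.00 in installment 6.

6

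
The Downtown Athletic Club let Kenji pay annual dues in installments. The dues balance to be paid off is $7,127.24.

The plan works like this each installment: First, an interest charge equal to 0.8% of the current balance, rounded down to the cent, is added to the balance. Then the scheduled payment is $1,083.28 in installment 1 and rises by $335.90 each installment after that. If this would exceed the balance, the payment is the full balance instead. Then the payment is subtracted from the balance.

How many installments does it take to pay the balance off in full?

5

Installment 1: $7,127.24 +$57.01 interest = $7,184.25; pay $1,083.28 → $6,100.97
Installment 2: $6,100.97 +$48.80 interest = $6,149.77; pay $1,419.18 → $4,730.59
Installment 3: $4,730.59 +$37.84 interest = $4,768.43; pay $1,755.08 → $3,013.35
Installment 4: $3,013.35 +$24.10 interest = $3,037.45; pay $2,090.98 → $946.47
Installment 5: $946.47 +$7.57 interest = $954.04; pay $954.04 → $0.00
Balance reaches $0.00 in installment 5.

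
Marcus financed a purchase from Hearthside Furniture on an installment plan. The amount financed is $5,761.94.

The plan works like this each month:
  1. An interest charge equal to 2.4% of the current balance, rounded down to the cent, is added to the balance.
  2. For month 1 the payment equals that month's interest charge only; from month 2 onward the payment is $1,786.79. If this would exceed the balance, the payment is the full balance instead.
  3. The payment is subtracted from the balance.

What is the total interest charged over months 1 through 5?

# | Opening | Interest | Payment | End bal
1 | $5,761.94 | $138.28 | $138.28 | $5,761.94
2 | $5,761.94 | $138.28 | $1,786.79 | $4,113.43
3 | $4,113.43 | $98.72 | $1,786.79 | $2,425.36
4 | $2,425.36 | $58.20 | $1,786.79 | $696.77
5 | $696.77 | $16.72 | $713.49 | $0.00
Total interest: $138.28 + $138.28 + $98.72 + $58.20 + $16.72 = $450.20

$450.20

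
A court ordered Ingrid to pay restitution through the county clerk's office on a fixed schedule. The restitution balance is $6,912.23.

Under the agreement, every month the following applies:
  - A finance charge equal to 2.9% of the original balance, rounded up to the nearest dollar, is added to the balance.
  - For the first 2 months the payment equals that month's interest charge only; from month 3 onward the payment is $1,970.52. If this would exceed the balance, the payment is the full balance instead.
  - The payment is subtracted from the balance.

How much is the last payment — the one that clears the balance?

$1,804.67

Month 1: opening $6,912.23; interest $201.00 → $7,113.23; payment $201.00; balance $6,912.23
Month 2: opening $6,912.23; interest $201.00 → $7,113.23; payment $201.00; balance $6,912.23
Month 3: opening $6,912.23; interest $201.00 → $7,113.23; payment $1,970.52; balance $5,142.71
Month 4: opening $5,142.71; interest $201.00 → $5,343.71; payment $1,970.52; balance $3,373.19
Month 5: opening $3,373.19; interest $201.00 → $3,574.19; payment $1,970.52; balance $1,603.67
Month 6: opening $1,603.67; interest $201.00 → $1,804.67; payment $1,804.67; balance $0.00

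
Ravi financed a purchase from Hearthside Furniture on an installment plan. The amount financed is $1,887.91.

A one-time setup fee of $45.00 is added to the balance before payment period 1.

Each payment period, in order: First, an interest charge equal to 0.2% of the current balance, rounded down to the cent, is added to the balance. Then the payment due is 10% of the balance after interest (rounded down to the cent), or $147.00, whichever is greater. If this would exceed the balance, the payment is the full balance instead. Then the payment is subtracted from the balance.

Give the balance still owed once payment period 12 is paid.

Payment period 1: opening $1,932.91; interest $3.86 → $1,936.77; payment $193.67; balance $1,743.10
Payment period 2: opening $1,743.10; interest $3.48 → $1,746.58; payment $174.65; balance $1,571.93
Payment period 3: opening $1,571.93; interest $3.14 → $1,575.07; payment $157.50; balance $1,417.57
Payment period 4: opening $1,417.57; interest $2.83 → $1,420.40; payment $147.00; balance $1,273.40
Payment period 5: opening $1,273.40; interest $2.54 → $1,275.94; payment $147.00; balance $1,128.94
Payment period 6: opening $1,128.94; interest $2.25 → $1,131.19; payment $147.00; balance $984.19
Payment period 7: opening $984.19; interest $1.96 → $986.15; payment $147.00; balance $839.15
Payment period 8: opening $839.15; interest $1.67 → $840.82; payment $147.00; balance $693.82
Payment period 9: opening $693.82; interest $1.38 → $695.20; payment $147.00; balance $548.20
Payment period 10: opening $548.20; interest $1.09 → $549.29; payment $147.00; balance $402.29
Payment period 11: opening $402.29; interest $0.80 → $403.09; payment $147.00; balance $256.09
Payment period 12: opening $256.09; interest $0.51 → $256.60; payment $147.00; balance $109.60

$109.60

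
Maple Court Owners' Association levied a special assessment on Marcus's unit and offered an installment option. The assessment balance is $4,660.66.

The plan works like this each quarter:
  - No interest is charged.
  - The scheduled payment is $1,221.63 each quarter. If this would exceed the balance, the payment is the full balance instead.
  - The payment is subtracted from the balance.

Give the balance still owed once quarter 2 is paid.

Quarter 1: $4,660.66 − $1,221.63 → $3,439.03
Quarter 2: $3,439.03 − $1,221.63 → $2,217.40

$2,217.40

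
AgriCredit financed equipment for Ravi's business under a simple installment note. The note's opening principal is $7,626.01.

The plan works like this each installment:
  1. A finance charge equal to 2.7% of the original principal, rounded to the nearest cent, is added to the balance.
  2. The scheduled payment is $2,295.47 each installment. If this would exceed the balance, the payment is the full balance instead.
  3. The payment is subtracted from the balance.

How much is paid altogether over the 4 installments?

Installment 1: $7,626.01 +$205.90 interest = $7,831.91; pay $2,295.47 → $5,536.44
Installment 2: $5,536.44 +$205.90 interest = $5,742.34; pay $2,295.47 → $3,446.87
Installment 3: $3,446.87 +$205.90 interest = $3,652.77; pay $2,295.47 → $1,357.30
Installment 4: $1,357.30 +$205.90 interest = $1,563.20; pay $1,563.20 → $0.00
Total paid: $8,449.61

$8,449.61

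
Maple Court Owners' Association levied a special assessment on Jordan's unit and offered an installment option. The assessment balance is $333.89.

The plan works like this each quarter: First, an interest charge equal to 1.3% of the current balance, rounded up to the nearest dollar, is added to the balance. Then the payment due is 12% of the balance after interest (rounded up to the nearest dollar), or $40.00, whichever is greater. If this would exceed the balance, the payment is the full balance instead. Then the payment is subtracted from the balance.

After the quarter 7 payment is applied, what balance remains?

Quarter 1: opening $333.89; interest $5.00 → $338.89; payment $41.00; balance $297.89
Quarter 2: opening $297.89; interest $4.00 → $301.89; payment $40.00; balance $261.89
Quarter 3: opening $261.89; interest $4.00 → $265.89; payment $40.00; balance $225.89
Quarter 4: opening $225.89; interest $3.00 → $228.89; payment $40.00; balance $188.89
Quarter 5: opening $188.89; interest $3.00 → $191.89; payment $40.00; balance $151.89
Quarter 6: opening $151.89; interest $2.00 → $153.89; payment $40.00; balance $113.89
Quarter 7: opening $113.89; interest $2.00 → $115.89; payment $40.00; balance $75.89

$75.89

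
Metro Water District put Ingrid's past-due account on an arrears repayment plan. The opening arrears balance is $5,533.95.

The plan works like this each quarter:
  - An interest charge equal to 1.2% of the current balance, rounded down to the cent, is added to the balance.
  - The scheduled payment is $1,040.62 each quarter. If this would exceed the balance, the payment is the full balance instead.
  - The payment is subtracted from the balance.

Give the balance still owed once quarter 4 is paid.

$1,566.37

Quarter 1: $5,533.95 +$66.40 interest = $5,600.35; pay $1,040.62 → $4,559.73
Quarter 2: $4,559.73 +$54.71 interest = $4,614.44; pay $1,040.62 → $3,573.82
Quarter 3: $3,573.82 +$42.88 interest = $3,616.70; pay $1,040.62 → $2,576.08
Quarter 4: $2,576.08 +$30.91 interest = $2,606.99; pay $1,040.62 → $1,566.37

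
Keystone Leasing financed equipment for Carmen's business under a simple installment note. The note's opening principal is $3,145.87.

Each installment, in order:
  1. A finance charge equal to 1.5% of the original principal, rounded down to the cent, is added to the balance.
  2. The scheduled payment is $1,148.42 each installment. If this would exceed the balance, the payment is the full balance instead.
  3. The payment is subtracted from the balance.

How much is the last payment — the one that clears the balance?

$990.57

Installment 1: opening $3,145.87; interest $47.18 → $3,193.05; payment $1,148.42; balance $2,044.63
Installment 2: opening $2,044.63; interest $47.18 → $2,091.81; payment $1,148.42; balance $943.39
Installment 3: opening $943.39; interest $47.18 → $990.57; payment $990.57; balance $0.00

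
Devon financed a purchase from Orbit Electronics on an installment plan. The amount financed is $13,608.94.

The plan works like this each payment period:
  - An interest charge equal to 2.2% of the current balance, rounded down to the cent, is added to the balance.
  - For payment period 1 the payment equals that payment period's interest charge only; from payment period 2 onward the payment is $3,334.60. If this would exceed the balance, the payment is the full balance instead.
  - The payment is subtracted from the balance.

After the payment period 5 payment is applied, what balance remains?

Payment period 1: opening $13,608.94; interest $299.39 → $13,908.33; payment $299.39; balance $13,608.94
Payment period 2: opening $13,608.94; interest $299.39 → $13,908.33; payment $3,334.60; balance $10,573.73
Payment period 3: opening $10,573.73; interest $232.62 → $10,806.35; payment $3,334.60; balance $7,471.75
Payment period 4: opening $7,471.75; interest $164.37 → $7,636.12; payment $3,334.60; balance $4,301.52
Payment period 5: opening $4,301.52; interest $94.63 → $4,396.15; payment $3,334.60; balance $1,061.55

$1,061.55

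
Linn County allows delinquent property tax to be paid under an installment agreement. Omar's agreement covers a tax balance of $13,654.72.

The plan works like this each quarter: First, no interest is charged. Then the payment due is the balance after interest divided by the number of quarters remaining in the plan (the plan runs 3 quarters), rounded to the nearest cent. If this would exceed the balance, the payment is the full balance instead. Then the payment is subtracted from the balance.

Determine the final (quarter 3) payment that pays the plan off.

$4,551.57

Quarter 1: opening $13,654.72; payment $4,551.57; balance $9,103.15
Quarter 2: opening $9,103.15; payment $4,551.58; balance $4,551.57
Quarter 3: opening $4,551.57; payment $4,551.57; balance $0.00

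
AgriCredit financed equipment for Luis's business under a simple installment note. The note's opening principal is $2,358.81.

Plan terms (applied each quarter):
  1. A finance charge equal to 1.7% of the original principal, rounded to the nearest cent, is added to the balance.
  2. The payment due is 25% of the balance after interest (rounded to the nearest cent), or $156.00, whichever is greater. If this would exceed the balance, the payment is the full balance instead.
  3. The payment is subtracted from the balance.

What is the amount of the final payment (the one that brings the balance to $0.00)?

$95.21

Quarter 1: opening $2,358.81; interest $40.10 → $2,398.91; payment $599.73; balance $1,799.18
Quarter 2: opening $1,799.18; interest $40.10 → $1,839.28; payment $459.82; balance $1,379.46
Quarter 3: opening $1,379.46; interest $40.10 → $1,419.56; payment $354.89; balance $1,064.67
Quarter 4: opening $1,064.67; interest $40.10 → $1,104.77; payment $276.19; balance $828.58
Quarter 5: opening $828.58; interest $40.10 → $868.68; payment $217.17; balance $651.51
Quarter 6: opening $651.51; interest $40.10 → $691.61; payment $172.90; balance $518.71
Quarter 7: opening $518.71; interest $40.10 → $558.81; payment $156.00; balance $402.81
Quarter 8: opening $402.81; interest $40.10 → $442.91; payment $156.00; balance $286.91
Quarter 9: opening $286.91; interest $40.10 → $327.01; payment $156.00; balance $171.01
Quarter 10: opening $171.01; interest $40.10 → $211.11; payment $156.00; balance $55.11
Quarter 11: opening $55.11; interest $40.10 → $95.21; payment $95.21; balance $0.00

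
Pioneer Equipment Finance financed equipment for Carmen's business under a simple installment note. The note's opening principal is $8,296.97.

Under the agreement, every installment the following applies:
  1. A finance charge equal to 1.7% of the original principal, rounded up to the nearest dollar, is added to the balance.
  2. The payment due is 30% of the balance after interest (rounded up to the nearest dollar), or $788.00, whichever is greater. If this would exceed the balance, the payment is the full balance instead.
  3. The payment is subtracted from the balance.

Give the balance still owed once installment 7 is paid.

$304.97

Installment 1: $8,296.97 +$142.00 interest = $8,438.97; pay $2,532.00 → $5,906.97
Installment 2: $5,906.97 +$142.00 interest = $6,048.97; pay $1,815.00 → $4,233.97
Installment 3: $4,233.97 +$142.00 interest = $4,375.97; pay $1,313.00 → $3,062.97
Installment 4: $3,062.97 +$142.00 interest = $3,204.97; pay $962.00 → $2,242.97
Installment 5: $2,242.97 +$142.00 interest = $2,384.97; pay $788.00 → $1,596.97
Installment 6: $1,596.97 +$142.00 interest = $1,738.97; pay $788.00 → $950.97
Installment 7: $950.97 +$142.00 interest = $1,092.97; pay $788.00 → $304.97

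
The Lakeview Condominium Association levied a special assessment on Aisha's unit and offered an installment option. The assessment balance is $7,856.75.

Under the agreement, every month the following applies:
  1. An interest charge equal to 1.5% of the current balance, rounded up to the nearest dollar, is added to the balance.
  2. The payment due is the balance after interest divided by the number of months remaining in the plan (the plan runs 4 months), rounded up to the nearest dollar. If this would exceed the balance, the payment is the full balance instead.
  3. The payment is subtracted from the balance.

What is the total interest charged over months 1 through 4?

$300.00

Month 1: opening $7,856.75; interest $118.00 → $7,974.75; payment $1,994.00; balance $5,980.75
Month 2: opening $5,980.75; interest $90.00 → $6,070.75; payment $2,024.00; balance $4,046.75
Month 3: opening $4,046.75; interest $61.00 → $4,107.75; payment $2,054.00; balance $2,053.75
Month 4: opening $2,053.75; interest $31.00 → $2,084.75; payment $2,084.75; balance $0.00
Total interest: $118.00 + $90.00 + $61.00 + $31.00 = $300.00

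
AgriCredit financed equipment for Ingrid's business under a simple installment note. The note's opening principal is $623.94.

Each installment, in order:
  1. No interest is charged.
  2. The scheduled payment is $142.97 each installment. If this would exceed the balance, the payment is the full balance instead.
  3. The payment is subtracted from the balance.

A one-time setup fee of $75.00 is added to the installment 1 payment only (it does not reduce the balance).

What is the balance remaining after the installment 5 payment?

Installment 1: $623.94 − $142.97 (+ $75.00 fee) → $480.97
Installment 2: $480.97 − $142.97 → $338.00
Installment 3: $338.00 − $142.97 → $195.03
Installment 4: $195.03 − $142.97 → $52.06
Installment 5: $52.06 − $52.06 → $0.00

$0.00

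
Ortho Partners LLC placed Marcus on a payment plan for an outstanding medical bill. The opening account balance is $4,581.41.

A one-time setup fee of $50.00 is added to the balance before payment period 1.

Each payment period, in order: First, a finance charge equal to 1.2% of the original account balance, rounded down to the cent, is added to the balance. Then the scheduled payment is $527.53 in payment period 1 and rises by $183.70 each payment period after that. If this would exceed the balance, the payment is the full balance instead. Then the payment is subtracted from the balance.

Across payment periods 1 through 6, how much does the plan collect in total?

$4,961.23

Payment period 1: opening $4,631.41; interest $54.97 → $4,686.38; payment $527.53; balance $4,158.85
Payment period 2: opening $4,158.85; interest $54.97 → $4,213.82; payment $711.23; balance $3,502.59
Payment period 3: opening $3,502.59; interest $54.97 → $3,557.56; payment $894.93; balance $2,662.63
Payment period 4: opening $2,662.63; interest $54.97 → $2,717.60; payment $1,078.63; balance $1,638.97
Payment period 5: opening $1,638.97; interest $54.97 → $1,693.94; payment $1,262.33; balance $431.61
Payment period 6: opening $431.61; interest $54.97 → $486.58; payment $486.58; balance $0.00
Total paid: $4,961.23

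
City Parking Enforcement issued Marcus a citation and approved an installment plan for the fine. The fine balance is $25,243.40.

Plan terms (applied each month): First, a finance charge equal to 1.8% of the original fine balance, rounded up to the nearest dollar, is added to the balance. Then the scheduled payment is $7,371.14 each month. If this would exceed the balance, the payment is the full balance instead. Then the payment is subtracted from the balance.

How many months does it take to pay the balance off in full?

4

Month 1: $25,243.40 +$455.00 interest = $25,698.40; pay $7,371.14 → $18,327.26
Month 2: $18,327.26 +$455.00 interest = $18,782.26; pay $7,371.14 → $11,411.12
Month 3: $11,411.12 +$455.00 interest = $11,866.12; pay $7,371.14 → $4,494.98
Month 4: $4,494.98 +$455.00 interest = $4,949.98; pay $4,949.98 → $0.00
Balance reaches $0.00 in month 4.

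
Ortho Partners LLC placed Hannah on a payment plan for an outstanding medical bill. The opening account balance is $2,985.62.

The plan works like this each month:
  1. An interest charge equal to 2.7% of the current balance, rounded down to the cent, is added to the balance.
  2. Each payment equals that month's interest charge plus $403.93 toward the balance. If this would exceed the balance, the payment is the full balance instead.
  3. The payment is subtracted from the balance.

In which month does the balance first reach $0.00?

Month 1: $2,985.62 +$80.61 interest = $3,066.23; pay $484.54 → $2,581.69
Month 2: $2,581.69 +$69.70 interest = $2,651.39; pay $473.63 → $2,177.76
Month 3: $2,177.76 +$58.79 interest = $2,236.55; pay $462.72 → $1,773.83
Month 4: $1,773.83 +$47.89 interest = $1,821.72; pay $451.82 → $1,369.90
Month 5: $1,369.90 +$36.98 interest = $1,406.88; pay $440.91 → $965.97
Month 6: $965.97 +$26.08 interest = $992.05; pay $430.01 → $562.04
Month 7: $562.04 +$15.17 interest = $577.21; pay $419.10 → $158.11
Month 8: $158.11 +$4.26 interest = $162.37; pay $162.37 → $0.00
Balance reaches $0.00 in month 8.

8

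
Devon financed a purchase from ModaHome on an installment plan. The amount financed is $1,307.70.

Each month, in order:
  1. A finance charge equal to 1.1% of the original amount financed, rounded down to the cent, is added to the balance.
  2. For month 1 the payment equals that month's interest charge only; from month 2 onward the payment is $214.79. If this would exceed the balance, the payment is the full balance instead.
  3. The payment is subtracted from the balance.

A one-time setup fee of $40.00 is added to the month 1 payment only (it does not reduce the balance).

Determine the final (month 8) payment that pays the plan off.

$119.62

Month 1: $1,307.70 +$14.38 interest = $1,322.08; pay $14.38 (+ $40.00 fee) → $1,307.70
Month 2: $1,307.70 +$14.38 interest = $1,322.08; pay $214.79 → $1,107.29
Month 3: $1,107.29 +$14.38 interest = $1,121.67; pay $214.79 → $906.88
Month 4: $906.88 +$14.38 interest = $921.26; pay $214.79 → $706.47
Month 5: $706.47 +$14.38 interest = $720.85; pay $214.79 → $506.06
Month 6: $506.06 +$14.38 interest = $520.44; pay $214.79 → $305.65
Month 7: $305.65 +$14.38 interest = $320.03; pay $214.79 → $105.24
Month 8: $105.24 +$14.38 interest = $119.62; pay $119.62 → $0.00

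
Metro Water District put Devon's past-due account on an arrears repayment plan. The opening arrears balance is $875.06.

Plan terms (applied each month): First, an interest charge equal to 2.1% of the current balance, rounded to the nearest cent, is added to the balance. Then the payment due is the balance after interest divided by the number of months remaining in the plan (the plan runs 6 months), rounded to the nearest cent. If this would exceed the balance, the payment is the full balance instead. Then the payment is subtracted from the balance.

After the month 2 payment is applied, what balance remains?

# | Opening | Interest | Payment | End bal
1 | $875.06 | $18.38 | $148.91 | $744.53
2 | $744.53 | $15.64 | $152.03 | $608.14

$608.14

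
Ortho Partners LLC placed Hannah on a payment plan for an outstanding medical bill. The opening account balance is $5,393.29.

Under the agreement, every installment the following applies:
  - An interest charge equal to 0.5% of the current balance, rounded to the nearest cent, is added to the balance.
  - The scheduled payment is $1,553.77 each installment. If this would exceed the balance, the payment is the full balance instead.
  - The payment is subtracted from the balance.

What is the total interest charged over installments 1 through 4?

# | Opening | Interest | Payment | End bal
1 | $5,393.29 | $26.97 | $1,553.77 | $3,866.49
2 | $3,866.49 | $19.33 | $1,553.77 | $2,332.05
3 | $2,332.05 | $11.66 | $1,553.77 | $789.94
4 | $789.94 | $3.95 | $793.89 | $0.00
Total interest: $26.97 + $19.33 + $11.66 + $3.95 = $61.91

$61.91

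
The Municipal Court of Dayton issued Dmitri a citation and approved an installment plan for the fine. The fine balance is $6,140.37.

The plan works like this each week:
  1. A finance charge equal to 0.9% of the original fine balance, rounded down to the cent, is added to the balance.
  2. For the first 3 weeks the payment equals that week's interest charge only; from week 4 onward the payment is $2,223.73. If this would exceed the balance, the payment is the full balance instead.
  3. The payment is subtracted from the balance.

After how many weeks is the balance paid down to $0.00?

# | Opening | Interest | Payment | End bal
1 | $6,140.37 | $55.26 | $55.26 | $6,140.37
2 | $6,140.37 | $55.26 | $55.26 | $6,140.37
3 | $6,140.37 | $55.26 | $55.26 | $6,140.37
4 | $6,140.37 | $55.26 | $2,223.73 | $3,971.90
5 | $3,971.90 | $55.26 | $2,223.73 | $1,803.43
6 | $1,803.43 | $55.26 | $1,858.69 | $0.00
Balance reaches $0.00 in week 6.

6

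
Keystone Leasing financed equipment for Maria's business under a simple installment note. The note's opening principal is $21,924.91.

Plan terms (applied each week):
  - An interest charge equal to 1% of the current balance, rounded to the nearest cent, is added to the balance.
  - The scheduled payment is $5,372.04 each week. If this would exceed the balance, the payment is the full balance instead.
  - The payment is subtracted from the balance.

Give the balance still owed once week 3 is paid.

$6,311.44

Week 1: $21,924.91 +$219.25 interest = $22,144.16; pay $5,372.04 → $16,772.12
Week 2: $16,772.12 +$167.72 interest = $16,939.84; pay $5,372.04 → $11,567.80
Week 3: $11,567.80 +$115.68 interest = $11,683.48; pay $5,372.04 → $6,311.44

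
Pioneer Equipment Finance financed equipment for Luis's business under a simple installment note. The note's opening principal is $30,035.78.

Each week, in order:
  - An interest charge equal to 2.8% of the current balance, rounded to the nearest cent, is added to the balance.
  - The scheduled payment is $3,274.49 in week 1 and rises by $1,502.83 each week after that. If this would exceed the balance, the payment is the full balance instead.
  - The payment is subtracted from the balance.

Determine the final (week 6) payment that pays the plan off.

# | Opening | Interest | Payment | End bal
1 | $30,035.78 | $841.00 | $3,274.49 | $27,602.29
2 | $27,602.29 | $772.86 | $4,777.32 | $23,597.83
3 | $23,597.83 | $660.74 | $6,280.15 | $17,978.42
4 | $17,978.42 | $503.40 | $7,782.98 | $10,698.84
5 | $10,698.84 | $299.57 | $9,285.81 | $1,712.60
6 | $1,712.60 | $47.95 | $1,760.55 | $0.00

$1,760.55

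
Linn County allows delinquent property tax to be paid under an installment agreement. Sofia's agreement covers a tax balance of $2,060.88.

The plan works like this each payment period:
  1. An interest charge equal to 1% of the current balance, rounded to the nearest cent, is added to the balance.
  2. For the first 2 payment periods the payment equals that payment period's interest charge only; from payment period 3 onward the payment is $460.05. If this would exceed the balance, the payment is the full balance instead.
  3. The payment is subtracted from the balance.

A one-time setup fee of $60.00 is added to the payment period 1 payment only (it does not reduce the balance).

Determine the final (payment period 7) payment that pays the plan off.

$279.34

# | Opening | Interest | Payment | Fee | End bal
1 | $2,060.88 | $20.61 | $20.61 | $60.00 | $2,060.88
2 | $2,060.88 | $20.61 | $20.61 | — | $2,060.88
3 | $2,060.88 | $20.61 | $460.05 | — | $1,621.44
4 | $1,621.44 | $16.21 | $460.05 | — | $1,177.60
5 | $1,177.60 | $11.78 | $460.05 | — | $729.33
6 | $729.33 | $7.29 | $460.05 | — | $276.57
7 | $276.57 | $2.77 | $279.34 | — | $0.00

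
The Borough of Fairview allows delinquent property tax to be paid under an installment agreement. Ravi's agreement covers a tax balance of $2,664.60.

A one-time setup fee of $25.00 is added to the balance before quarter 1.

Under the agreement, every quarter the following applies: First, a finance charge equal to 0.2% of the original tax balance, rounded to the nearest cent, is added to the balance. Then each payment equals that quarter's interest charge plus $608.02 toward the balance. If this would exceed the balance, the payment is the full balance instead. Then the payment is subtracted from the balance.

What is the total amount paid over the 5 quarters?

# | Opening | Interest | Payment | End bal
1 | $2,689.60 | $5.33 | $613.35 | $2,081.58
2 | $2,081.58 | $5.33 | $613.35 | $1,473.56
3 | $1,473.56 | $5.33 | $613.35 | $865.54
4 | $865.54 | $5.33 | $613.35 | $257.52
5 | $257.52 | $5.33 | $262.85 | $0.00
Total paid: $2,716.25

$2,716.25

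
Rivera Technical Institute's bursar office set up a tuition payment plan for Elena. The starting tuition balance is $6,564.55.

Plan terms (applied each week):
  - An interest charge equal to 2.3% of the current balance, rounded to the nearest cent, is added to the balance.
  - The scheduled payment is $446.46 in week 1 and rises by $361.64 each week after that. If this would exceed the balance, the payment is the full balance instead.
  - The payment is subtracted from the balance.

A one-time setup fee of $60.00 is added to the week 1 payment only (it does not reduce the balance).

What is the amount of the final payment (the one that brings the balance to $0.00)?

Week 1: opening $6,564.55; interest $150.98 → $6,715.53; payment $446.46 (+ $60.00 fee); balance $6,269.07
Week 2: opening $6,269.07; interest $144.19 → $6,413.26; payment $808.10; balance $5,605.16
Week 3: opening $5,605.16; interest $128.92 → $5,734.08; payment $1,169.74; balance $4,564.34
Week 4: opening $4,564.34; interest $104.98 → $4,669.32; payment $1,531.38; balance $3,137.94
Week 5: opening $3,137.94; interest $72.17 → $3,210.11; payment $1,893.02; balance $1,317.09
Week 6: opening $1,317.09; interest $30.29 → $1,347.38; payment $1,347.38; balance $0.00

$1,347.38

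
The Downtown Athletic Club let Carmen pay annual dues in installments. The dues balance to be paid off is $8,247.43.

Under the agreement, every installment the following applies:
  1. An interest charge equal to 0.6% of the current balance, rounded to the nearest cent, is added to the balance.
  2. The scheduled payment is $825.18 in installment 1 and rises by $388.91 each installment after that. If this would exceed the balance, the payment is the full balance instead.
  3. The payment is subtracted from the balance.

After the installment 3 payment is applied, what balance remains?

Installment 1: opening $8,247.43; interest $49.48 → $8,296.91; payment $825.18; balance $7,471.73
Installment 2: opening $7,471.73; interest $44.83 → $7,516.56; payment $1,214.09; balance $6,302.47
Installment 3: opening $6,302.47; interest $37.81 → $6,340.28; payment $1,603.00; balance $4,737.28

$4,737.28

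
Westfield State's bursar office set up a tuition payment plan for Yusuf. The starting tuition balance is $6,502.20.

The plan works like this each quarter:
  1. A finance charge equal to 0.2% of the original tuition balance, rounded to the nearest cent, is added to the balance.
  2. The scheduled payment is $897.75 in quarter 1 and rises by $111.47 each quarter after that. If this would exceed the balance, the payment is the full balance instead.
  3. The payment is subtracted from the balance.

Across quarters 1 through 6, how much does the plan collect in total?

$6,580.20

# | Opening | Interest | Payment | End bal
1 | $6,502.20 | $13.00 | $897.75 | $5,617.45
2 | $5,617.45 | $13.00 | $1,009.22 | $4,621.23
3 | $4,621.23 | $13.00 | $1,120.69 | $3,513.54
4 | $3,513.54 | $13.00 | $1,232.16 | $2,294.38
5 | $2,294.38 | $13.00 | $1,343.63 | $963.75
6 | $963.75 | $13.00 | $976.75 | $0.00
Total paid: $6,580.20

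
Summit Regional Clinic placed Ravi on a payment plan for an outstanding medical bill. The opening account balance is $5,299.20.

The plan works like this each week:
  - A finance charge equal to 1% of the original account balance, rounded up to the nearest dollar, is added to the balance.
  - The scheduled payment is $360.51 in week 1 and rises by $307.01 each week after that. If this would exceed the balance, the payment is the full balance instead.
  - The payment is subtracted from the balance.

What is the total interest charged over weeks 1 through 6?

$318.00

Week 1: opening $5,299.20; interest $53.00 → $5,352.20; payment $360.51; balance $4,991.69
Week 2: opening $4,991.69; interest $53.00 → $5,044.69; payment $667.52; balance $4,377.17
Week 3: opening $4,377.17; interest $53.00 → $4,430.17; payment $974.53; balance $3,455.64
Week 4: opening $3,455.64; interest $53.00 → $3,508.64; payment $1,281.54; balance $2,227.10
Week 5: opening $2,227.10; interest $53.00 → $2,280.10; payment $1,588.55; balance $691.55
Week 6: opening $691.55; interest $53.00 → $744.55; payment $744.55; balance $0.00
Total interest: $53.00 + $53.00 + $53.00 + $53.00 + $53.00 + $53.00 = $318.00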